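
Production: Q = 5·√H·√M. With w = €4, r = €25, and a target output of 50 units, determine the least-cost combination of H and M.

H* = 25, M* = 4

Cost minimization requires the marginal rate of technical substitution to equal the input-price ratio: MP_H/MP_M = w/r.
Here MP_H/MP_M = (1/2)·(M/H)/(1/2) = (M/H). Setting this equal to 4/25 = 0.16 gives M = 0.16H.
Substituting into Q = 50: 5·H^(1/2)·(0.16H)^(1/2) = 50.
Solving, H = 25 and M = 4.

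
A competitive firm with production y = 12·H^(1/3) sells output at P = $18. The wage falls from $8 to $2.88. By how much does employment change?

From P·MP_H = w with MP_H = 4·H^(-2/3), the labor demand is H(w) = (72/w)^(3/2).
At w = 8: H = 27. At w = 2.88: H = 125.
ΔH = 125 − 27 = 98.

ΔH = 98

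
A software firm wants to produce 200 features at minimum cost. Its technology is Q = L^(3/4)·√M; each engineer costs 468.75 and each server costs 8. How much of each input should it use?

L* = 16, M* = 625

Cost minimization requires the marginal rate of technical substitution to equal the input-price ratio: MP_L/MP_M = w/r.
Here MP_L/MP_M = (3/4)·(M/L)/(1/2) = 1.5·(M/L). Setting this equal to 468.75/8 = 58.59375 gives M = 39.0625L.
Substituting into Q = 200: L^(3/4)·(39.0625L)^(1/2) = 200.
Solving, L = 16 and M = 625.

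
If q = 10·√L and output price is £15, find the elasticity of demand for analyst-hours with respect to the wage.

ε = -2

MP_L = (1/2)·10·L^(-1/2), so P·MP_L = w gives 75·L^(-1/2) = w.
Solving, L(w) = (75/w)^(2). This is a constant-elasticity form: L ∝ w^(−2), so ε = −2.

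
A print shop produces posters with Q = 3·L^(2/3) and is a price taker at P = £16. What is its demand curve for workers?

L(w) = 32768/w³

MP_L = (2/3)·3·L^(-1/3) = 2·L^(-1/3).
Setting P·MP_L = w: 32·L^(-1/3) = w.
Solving for L: L^(-1/3) = w/32, so L = (32/w)^(3).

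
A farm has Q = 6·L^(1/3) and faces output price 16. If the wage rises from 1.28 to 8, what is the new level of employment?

L* = 8

From P·MP_L = w with MP_L = 2·L^(-2/3), the labor demand is L(w) = (32/w)^(3/2).
At w = 1.28: L = 125. At w = 8: L = 8.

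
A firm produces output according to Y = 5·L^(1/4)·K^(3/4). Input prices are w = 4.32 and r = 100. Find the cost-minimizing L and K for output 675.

Cost minimization requires the marginal rate of technical substitution to equal the input-price ratio: MP_L/MP_K = w/r.
Here MP_L/MP_K = (1/4)·(K/L)/(3/4) = (1/3)·(K/L). Setting this equal to 4.32/100 = 0.0432 gives K = 0.1296L.
Substituting into Y = 675: 5·L^(1/4)·(0.1296L)^(3/4) = 675.
Solving, L = 625 and K = 81.

L* = 625, K* = 81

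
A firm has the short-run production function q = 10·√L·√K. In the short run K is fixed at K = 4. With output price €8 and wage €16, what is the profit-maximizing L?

L* = 25

With K = 4, MP_L = (1/2)·10·L^(-1/2)·4^(1/2) = 10·L^(-1/2).
Profit maximization for a price taker requires P·MP_L = w: 8·10·L^(-1/2) = 16.
So L^(-1/2) = 0.2, which gives L = 25.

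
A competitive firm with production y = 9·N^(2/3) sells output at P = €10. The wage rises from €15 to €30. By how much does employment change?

From P·MP_N = w with MP_N = 6·N^(-1/3), the labor demand is N(w) = (60/w)^(3).
At w = 15: N = 64. At w = 30: N = 8.
ΔN = 8 − 64 = -56.

ΔN = -56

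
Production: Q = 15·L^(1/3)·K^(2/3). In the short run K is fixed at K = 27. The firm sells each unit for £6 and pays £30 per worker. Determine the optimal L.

With K = 27, MP_L = (1/3)·15·L^(-2/3)·27^(2/3) = 45·L^(-2/3).
Profit maximization for a price taker requires P·MP_L = w: 6·45·L^(-2/3) = 30.
So L^(-2/3) = 1/9, which gives L = 27.

L* = 27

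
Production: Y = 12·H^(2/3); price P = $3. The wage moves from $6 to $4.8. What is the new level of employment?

From P·MP_H = w with MP_H = 8·H^(-1/3), the labor demand is H(w) = (24/w)^(3).
At w = 6: H = 64. At w = 4.8: H = 125.

H* = 125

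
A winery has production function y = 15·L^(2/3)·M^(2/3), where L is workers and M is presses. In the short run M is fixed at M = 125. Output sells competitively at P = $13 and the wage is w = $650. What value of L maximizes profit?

With M = 125, MP_L = (2/3)·15·L^(-1/3)·125^(2/3) = 250·L^(-1/3).
Profit maximization for a price taker requires P·MP_L = w: 13·250·L^(-1/3) = 650.
So L^(-1/3) = 0.2, which gives L = 125.

L* = 125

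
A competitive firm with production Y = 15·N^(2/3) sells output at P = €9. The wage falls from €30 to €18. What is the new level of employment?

From P·MP_N = w with MP_N = 10·N^(-1/3), the labor demand is N(w) = (90/w)^(3).
At w = 30: N = 27. At w = 18: N = 125.

N* = 125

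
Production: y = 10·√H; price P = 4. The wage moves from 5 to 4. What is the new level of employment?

H* = 25

From P·MP_H = w with MP_H = 5·H^(-1/2), the labor demand is H(w) = (20/w)^(2).
At w = 5: H = 16. At w = 4: H = 25.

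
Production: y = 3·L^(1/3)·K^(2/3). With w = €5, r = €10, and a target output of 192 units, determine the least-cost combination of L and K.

Cost minimization requires the marginal rate of technical substitution to equal the input-price ratio: MP_L/MP_K = w/r.
Here MP_L/MP_K = (1/3)·(K/L)/(2/3) = 0.5·(K/L). Setting this equal to 5/10 = 0.5 gives K = L.
Substituting into y = 192: 3·L^(1/3)·(L)^(2/3) = 192.
Solving, L = 64 and K = 64.

L* = 64, K* = 64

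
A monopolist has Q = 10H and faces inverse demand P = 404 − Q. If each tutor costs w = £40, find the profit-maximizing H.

Marginal revenue from the inverse demand is MR = 404 − 2Q.
The marginal product is MP_H = 10.
A monopolist hires until marginal revenue product equals the wage: MR·MP_H = w.
(404 − 20H)·10 = 40, so H = 20.

H* = 20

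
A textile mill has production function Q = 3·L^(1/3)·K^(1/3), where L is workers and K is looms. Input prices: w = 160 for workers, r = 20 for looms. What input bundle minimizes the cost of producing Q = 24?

Cost minimization requires the marginal rate of technical substitution to equal the input-price ratio: MP_L/MP_K = w/r.
Here MP_L/MP_K = (1/3)·(K/L)/(1/3) = (K/L). Setting this equal to 160/20 = 8 gives K = 8L.
Substituting into Q = 24: 3·L^(1/3)·(8L)^(1/3) = 24.
Solving, L = 8 and K = 64.

L* = 8, K* = 64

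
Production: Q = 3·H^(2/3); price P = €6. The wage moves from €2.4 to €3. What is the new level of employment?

From P·MP_H = w with MP_H = 2·H^(-1/3), the labor demand is H(w) = (12/w)^(3).
At w = 2.4: H = 125. At w = 3: H = 64.

H* = 64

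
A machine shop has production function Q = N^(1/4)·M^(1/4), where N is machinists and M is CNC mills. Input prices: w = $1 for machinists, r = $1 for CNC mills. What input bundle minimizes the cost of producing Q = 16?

Cost minimization requires the marginal rate of technical substitution to equal the input-price ratio: MP_N/MP_M = w/r.
Here MP_N/MP_M = (1/4)·(M/N)/(1/4) = (M/N). Setting this equal to 1/1 = 1 gives M = N.
Substituting into Q = 16: N^(1/4)·(N)^(1/4) = 16.
Solving, N = 256 and M = 256.

N* = 256, M* = 256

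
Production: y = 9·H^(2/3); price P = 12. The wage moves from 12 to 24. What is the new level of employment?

H* = 27

From P·MP_H = w with MP_H = 6·H^(-1/3), the labor demand is H(w) = (72/w)^(3).
At w = 12: H = 216. At w = 24: H = 27.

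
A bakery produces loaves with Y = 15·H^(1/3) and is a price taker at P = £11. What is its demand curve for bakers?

H(w) = (55/w)^(3/2)

MP_H = (1/3)·15·H^(-2/3) = 5·H^(-2/3).
Setting P·MP_H = w: 55·H^(-2/3) = w.
Solving for H: H^(-2/3) = w/55, so H = (55/w)^(3/2).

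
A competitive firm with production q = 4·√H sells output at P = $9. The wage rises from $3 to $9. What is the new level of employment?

H* = 4

From P·MP_H = w with MP_H = 2·H^(-1/2), the labor demand is H(w) = (18/w)^(2).
At w = 3: H = 36. At w = 9: H = 4.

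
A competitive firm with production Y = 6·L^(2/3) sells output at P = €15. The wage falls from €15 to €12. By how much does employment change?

From P·MP_L = w with MP_L = 4·L^(-1/3), the labor demand is L(w) = (60/w)^(3).
At w = 15: L = 64. At w = 12: L = 125.
ΔL = 125 − 64 = 61.

ΔL = 61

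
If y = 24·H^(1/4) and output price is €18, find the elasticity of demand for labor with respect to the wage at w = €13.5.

MP_H = (1/4)·24·H^(-3/4), so P·MP_H = w gives 108·H^(-3/4) = w.
Solving, H(w) = (108/w)^(4/3). This is a constant-elasticity form: H ∝ w^(−4/3), so ε = −4/3.

ε = -4/3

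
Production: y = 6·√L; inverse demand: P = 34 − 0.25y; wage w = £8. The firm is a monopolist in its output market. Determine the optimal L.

L* = 36

Marginal revenue from the inverse demand is MR = 34 − 0.5y.
The marginal product is MP_L = 3·L^(-1/2).
A monopolist hires until marginal revenue product equals the wage: MR·MP_L = w.
At L, y = 6·√L. Substituting and solving: (34 − 3·√L)·3·L^(-1/2) = 8 gives L = 36.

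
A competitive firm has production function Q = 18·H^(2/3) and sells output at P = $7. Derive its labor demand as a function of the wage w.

H(w) = 592704/w³

MP_H = (2/3)·18·H^(-1/3) = 12·H^(-1/3).
Setting P·MP_H = w: 84·H^(-1/3) = w.
Solving for H: H^(-1/3) = w/84, so H = (84/w)^(3).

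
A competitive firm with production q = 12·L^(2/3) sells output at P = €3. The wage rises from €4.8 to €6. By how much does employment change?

ΔL = -61

From P·MP_L = w with MP_L = 8·L^(-1/3), the labor demand is L(w) = (24/w)^(3).
At w = 4.8: L = 125. At w = 6: L = 64.
ΔL = 64 − 125 = -61.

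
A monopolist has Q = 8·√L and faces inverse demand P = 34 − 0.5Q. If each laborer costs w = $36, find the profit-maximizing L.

L* = 4

Marginal revenue from the inverse demand is MR = 34 − Q.
The marginal product is MP_L = 4·L^(-1/2).
A monopolist hires until marginal revenue product equals the wage: MR·MP_L = w.
At L, Q = 8·√L. Substituting and solving: (34 − 8·√L)·4·L^(-1/2) = 36 gives L = 4.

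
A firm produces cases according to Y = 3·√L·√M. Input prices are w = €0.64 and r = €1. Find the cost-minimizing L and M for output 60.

L* = 25, M* = 16

Cost minimization requires the marginal rate of technical substitution to equal the input-price ratio: MP_L/MP_M = w/r.
Here MP_L/MP_M = (1/2)·(M/L)/(1/2) = (M/L). Setting this equal to 0.64/1 = 0.64 gives M = 0.64L.
Substituting into Y = 60: 3·L^(1/2)·(0.64L)^(1/2) = 60.
Solving, L = 25 and M = 16.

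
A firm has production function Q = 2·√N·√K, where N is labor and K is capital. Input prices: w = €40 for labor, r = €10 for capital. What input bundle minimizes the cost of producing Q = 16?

N* = 4, K* = 16

Cost minimization requires the marginal rate of technical substitution to equal the input-price ratio: MP_N/MP_K = w/r.
Here MP_N/MP_K = (1/2)·(K/N)/(1/2) = (K/N). Setting this equal to 40/10 = 4 gives K = 4N.
Substituting into Q = 16: 2·N^(1/2)·(4N)^(1/2) = 16.
Solving, N = 4 and K = 16.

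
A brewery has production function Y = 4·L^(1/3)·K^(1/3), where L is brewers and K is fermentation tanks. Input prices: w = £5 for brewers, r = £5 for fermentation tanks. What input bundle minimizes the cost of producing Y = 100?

Cost minimization requires the marginal rate of technical substitution to equal the input-price ratio: MP_L/MP_K = w/r.
Here MP_L/MP_K = (1/3)·(K/L)/(1/3) = (K/L). Setting this equal to 5/5 = 1 gives K = L.
Substituting into Y = 100: 4·L^(1/3)·(L)^(1/3) = 100.
Solving, L = 125 and K = 125.

L* = 125, K* = 125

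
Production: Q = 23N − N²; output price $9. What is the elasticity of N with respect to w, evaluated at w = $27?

From P·MP_N = w with MP_N = 23 − 2N, labor demand is N(w) = (23 − w/9)/2.
dN/dw = −1/(18) = -1/18.
At w = 27, N = 10, so ε = (dN/dw)·(w/N) = (-1/18)·(27/10) = -0.15.

ε = -0.15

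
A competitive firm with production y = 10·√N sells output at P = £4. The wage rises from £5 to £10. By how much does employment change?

From P·MP_N = w with MP_N = 5·N^(-1/2), the labor demand is N(w) = (20/w)^(2).
At w = 5: N = 16. At w = 10: N = 4.
ΔN = 4 − 16 = -12.

ΔN = -12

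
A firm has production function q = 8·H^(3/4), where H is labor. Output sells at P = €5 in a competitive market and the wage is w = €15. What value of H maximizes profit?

H* = 16

MP_H = (3/4)·8·H^(-1/4) = 6·H^(-1/4).
Profit maximization for a price taker requires P·MP_H = w: 5·6·H^(-1/4) = 15.
So H^(-1/4) = 0.5, which gives H = 16.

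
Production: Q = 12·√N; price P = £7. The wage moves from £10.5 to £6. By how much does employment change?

ΔN = 33

From P·MP_N = w with MP_N = 6·N^(-1/2), the labor demand is N(w) = (42/w)^(2).
At w = 10.5: N = 16. At w = 6: N = 49.
ΔN = 49 − 16 = 33.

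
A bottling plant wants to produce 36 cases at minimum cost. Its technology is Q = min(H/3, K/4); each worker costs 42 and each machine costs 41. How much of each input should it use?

With a fixed-proportions technology, the cost-minimizing bundle uses no slack in either input: H/3 = K/4 = Q.
So H = 3·36 = 108 and K = 4·36 = 144.

H* = 108, K* = 144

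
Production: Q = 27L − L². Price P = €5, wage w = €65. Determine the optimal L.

The marginal product of L is MP_L = 27 − 2L.
A price-taking firm hires until the value of the marginal product equals the wage: P·MP_L = w, so 5·(27 − 2L) = 65.
Then 27 − 2L = 13, giving L = 7.

L* = 7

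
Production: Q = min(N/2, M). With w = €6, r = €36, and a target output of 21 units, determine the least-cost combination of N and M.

With a fixed-proportions technology, the cost-minimizing bundle uses no slack in either input: N/2 = M = Q.
So N = 2·21 = 42 and M = 21.

N* = 42, M* = 21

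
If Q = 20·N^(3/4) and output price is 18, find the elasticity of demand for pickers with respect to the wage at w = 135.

MP_N = (3/4)·20·N^(-1/4), so P·MP_N = w gives 270·N^(-1/4) = w.
Solving, N(w) = (270/w)^(4). This is a constant-elasticity form: N ∝ w^(−4), so ε = −4.

ε = -4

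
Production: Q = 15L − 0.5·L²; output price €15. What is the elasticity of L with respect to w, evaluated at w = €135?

ε = -1.5

From P·MP_L = w with MP_L = 15 − L, labor demand is L(w) = 15 − w/15.
dL/dw = −1/(15) = -1/15.
At w = 135, L = 6, so ε = (dL/dw)·(w/L) = (-1/15)·(135/6) = -1.5.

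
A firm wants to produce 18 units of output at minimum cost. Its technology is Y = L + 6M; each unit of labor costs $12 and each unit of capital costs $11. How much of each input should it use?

L* = 0, M* = 3

The inputs are perfect substitutes, so the firm uses whichever has the lower cost per unit of output.
Cost per unit of output via L is 12; via M it is 11/6. M is cheaper.
Producing Y = 18 with M alone: L = 0, M = 3.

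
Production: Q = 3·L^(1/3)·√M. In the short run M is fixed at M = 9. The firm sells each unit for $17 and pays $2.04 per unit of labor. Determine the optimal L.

With M = 9, MP_L = (1/3)·3·L^(-2/3)·9^(1/2) = 3·L^(-2/3).
Profit maximization for a price taker requires P·MP_L = w: 17·3·L^(-2/3) = 2.04.
So L^(-2/3) = 0.04, which gives L = 125.

L* = 125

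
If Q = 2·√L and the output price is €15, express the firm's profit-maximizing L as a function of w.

L(w) = 225/w²

MP_L = (1/2)·2·L^(-1/2) = L^(-1/2).
Setting P·MP_L = w: 15·L^(-1/2) = w.
Solving for L: L^(-1/2) = w/15, so L = (15/w)^(2).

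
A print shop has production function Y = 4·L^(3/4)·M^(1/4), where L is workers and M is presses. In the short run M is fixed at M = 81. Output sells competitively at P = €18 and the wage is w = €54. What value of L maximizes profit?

With M = 81, MP_L = (3/4)·4·L^(-1/4)·81^(1/4) = 9·L^(-1/4).
Profit maximization for a price taker requires P·MP_L = w: 18·9·L^(-1/4) = 54.
So L^(-1/4) = 1/3, which gives L = 81.

L* = 81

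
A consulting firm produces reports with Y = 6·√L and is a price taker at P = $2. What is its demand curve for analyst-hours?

L(w) = 36/w²

MP_L = (1/2)·6·L^(-1/2) = 3·L^(-1/2).
Setting P·MP_L = w: 6·L^(-1/2) = w.
Solving for L: L^(-1/2) = w/6, so L = (6/w)^(2).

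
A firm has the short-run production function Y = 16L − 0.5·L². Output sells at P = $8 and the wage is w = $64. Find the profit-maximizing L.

The marginal product of L is MP_L = 16 − L.
A price-taking firm hires until the value of the marginal product equals the wage: P·MP_L = w, so 8·(16 − L) = 64.
Then 16 − L = 8, giving L = 8.

L* = 8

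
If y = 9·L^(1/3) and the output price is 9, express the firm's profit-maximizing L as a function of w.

MP_L = (1/3)·9·L^(-2/3) = 3·L^(-2/3).
Setting P·MP_L = w: 27·L^(-2/3) = w.
Solving for L: L^(-2/3) = w/27, so L = (27/w)^(3/2).

L(w) = (27/w)^(3/2)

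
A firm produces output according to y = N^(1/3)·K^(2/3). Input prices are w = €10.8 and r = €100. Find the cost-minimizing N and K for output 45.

Cost minimization requires the marginal rate of technical substitution to equal the input-price ratio: MP_N/MP_K = w/r.
Here MP_N/MP_K = (1/3)·(K/N)/(2/3) = 0.5·(K/N). Setting this equal to 10.8/100 = 0.108 gives K = 0.216N.
Substituting into y = 45: N^(1/3)·(0.216N)^(2/3) = 45.
Solving, N = 125 and K = 27.

N* = 125, K* = 27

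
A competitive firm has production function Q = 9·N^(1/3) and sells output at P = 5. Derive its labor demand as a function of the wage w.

N(w) = (15/w)^(3/2)

MP_N = (1/3)·9·N^(-2/3) = 3·N^(-2/3).
Setting P·MP_N = w: 15·N^(-2/3) = w.
Solving for N: N^(-2/3) = w/15, so N = (15/w)^(3/2).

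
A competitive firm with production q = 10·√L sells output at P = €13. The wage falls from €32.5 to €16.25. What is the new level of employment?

From P·MP_L = w with MP_L = 5·L^(-1/2), the labor demand is L(w) = (65/w)^(2).
At w = 32.5: L = 4. At w = 16.25: L = 16.

L* = 16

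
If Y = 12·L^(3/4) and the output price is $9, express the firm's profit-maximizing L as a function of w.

L(w) = (81/w)^(4)

MP_L = (3/4)·12·L^(-1/4) = 9·L^(-1/4).
Setting P·MP_L = w: 81·L^(-1/4) = w.
Solving for L: L^(-1/4) = w/81, so L = (81/w)^(4).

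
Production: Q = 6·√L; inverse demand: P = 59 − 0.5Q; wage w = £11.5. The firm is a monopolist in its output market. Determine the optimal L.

L* = 36

Marginal revenue from the inverse demand is MR = 59 − Q.
The marginal product is MP_L = 3·L^(-1/2).
A monopolist hires until marginal revenue product equals the wage: MR·MP_L = w.
At L, Q = 6·√L. Substituting and solving: (59 − 6·√L)·3·L^(-1/2) = 11.5 gives L = 36.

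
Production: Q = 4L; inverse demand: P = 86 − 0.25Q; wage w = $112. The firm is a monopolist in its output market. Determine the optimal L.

Marginal revenue from the inverse demand is MR = 86 − 0.5Q.
The marginal product is MP_L = 4.
A monopolist hires until marginal revenue product equals the wage: MR·MP_L = w.
(86 − 2L)·4 = 112, so L = 29.

L* = 29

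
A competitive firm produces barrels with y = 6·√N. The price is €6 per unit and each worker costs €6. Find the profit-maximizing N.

N* = 9

MP_N = (1/2)·6·N^(-1/2) = 3·N^(-1/2).
Profit maximization for a price taker requires P·MP_N = w: 6·3·N^(-1/2) = 6.
So N^(-1/2) = 1/3, which gives N = 9.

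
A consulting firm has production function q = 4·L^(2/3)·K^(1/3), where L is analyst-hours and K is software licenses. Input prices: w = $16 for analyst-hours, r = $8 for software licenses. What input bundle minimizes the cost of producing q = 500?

L* = 125, K* = 125

Cost minimization requires the marginal rate of technical substitution to equal the input-price ratio: MP_L/MP_K = w/r.
Here MP_L/MP_K = (2/3)·(K/L)/(1/3) = 2·(K/L). Setting this equal to 16/8 = 2 gives K = L.
Substituting into q = 500: 4·L^(2/3)·(L)^(1/3) = 500.
Solving, L = 125 and K = 125.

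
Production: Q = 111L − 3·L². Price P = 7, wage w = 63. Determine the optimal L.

L* = 17

The marginal product of L is MP_L = 111 − 6L.
A price-taking firm hires until the value of the marginal product equals the wage: P·MP_L = w, so 7·(111 − 6L) = 63.
Then 111 − 6L = 9, giving L = 17.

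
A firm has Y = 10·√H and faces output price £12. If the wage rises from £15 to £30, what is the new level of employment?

From P·MP_H = w with MP_H = 5·H^(-1/2), the labor demand is H(w) = (60/w)^(2).
At w = 15: H = 16. At w = 30: H = 4.

H* = 4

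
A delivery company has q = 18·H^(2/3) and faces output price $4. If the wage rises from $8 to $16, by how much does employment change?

ΔH = -189

From P·MP_H = w with MP_H = 12·H^(-1/3), the labor demand is H(w) = (48/w)^(3).
At w = 8: H = 216. At w = 16: H = 27.
ΔH = 27 − 216 = -189.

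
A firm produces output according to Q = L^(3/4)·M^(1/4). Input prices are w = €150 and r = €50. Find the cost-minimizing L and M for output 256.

L* = 256, M* = 256

Cost minimization requires the marginal rate of technical substitution to equal the input-price ratio: MP_L/MP_M = w/r.
Here MP_L/MP_M = (3/4)·(M/L)/(1/4) = 3·(M/L). Setting this equal to 150/50 = 3 gives M = L.
Substituting into Q = 256: L^(3/4)·(L)^(1/4) = 256.
Solving, L = 256 and M = 256.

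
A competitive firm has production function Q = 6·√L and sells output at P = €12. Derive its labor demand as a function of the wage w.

MP_L = (1/2)·6·L^(-1/2) = 3·L^(-1/2).
Setting P·MP_L = w: 36·L^(-1/2) = w.
Solving for L: L^(-1/2) = w/36, so L = (36/w)^(2).

L(w) = 1296/w²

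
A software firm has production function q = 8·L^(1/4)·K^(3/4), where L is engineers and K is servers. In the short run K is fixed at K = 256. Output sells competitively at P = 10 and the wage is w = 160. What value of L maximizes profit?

With K = 256, MP_L = (1/4)·8·L^(-3/4)·256^(3/4) = 128·L^(-3/4).
Profit maximization for a price taker requires P·MP_L = w: 10·128·L^(-3/4) = 160.
So L^(-3/4) = 0.125, which gives L = 16.

L* = 16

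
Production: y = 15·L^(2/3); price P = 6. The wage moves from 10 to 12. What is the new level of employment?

L* = 125

From P·MP_L = w with MP_L = 10·L^(-1/3), the labor demand is L(w) = (60/w)^(3).
At w = 10: L = 216. At w = 12: L = 125.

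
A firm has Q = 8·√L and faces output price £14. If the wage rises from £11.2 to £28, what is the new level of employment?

L* = 4

From P·MP_L = w with MP_L = 4·L^(-1/2), the labor demand is L(w) = (56/w)^(2).
At w = 11.2: L = 25. At w = 28: L = 4.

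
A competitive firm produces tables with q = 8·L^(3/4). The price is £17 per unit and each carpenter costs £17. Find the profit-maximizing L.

L* = 1296

MP_L = (3/4)·8·L^(-1/4) = 6·L^(-1/4).
Profit maximization for a price taker requires P·MP_L = w: 17·6·L^(-1/4) = 17.
So L^(-1/4) = 1/6, which gives L = 1296.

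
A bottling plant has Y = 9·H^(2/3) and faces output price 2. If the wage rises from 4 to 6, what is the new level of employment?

From P·MP_H = w with MP_H = 6·H^(-1/3), the labor demand is H(w) = (12/w)^(3).
At w = 4: H = 27. At w = 6: H = 8.

H* = 8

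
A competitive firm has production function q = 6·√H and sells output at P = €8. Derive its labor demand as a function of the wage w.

H(w) = 576/w²

MP_H = (1/2)·6·H^(-1/2) = 3·H^(-1/2).
Setting P·MP_H = w: 24·H^(-1/2) = w.
Solving for H: H^(-1/2) = w/24, so H = (24/w)^(2).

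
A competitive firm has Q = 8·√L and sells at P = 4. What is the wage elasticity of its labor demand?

MP_L = (1/2)·8·L^(-1/2), so P·MP_L = w gives 16·L^(-1/2) = w.
Solving, L(w) = (16/w)^(2). This is a constant-elasticity form: L ∝ w^(−2), so ε = −2.

ε = -2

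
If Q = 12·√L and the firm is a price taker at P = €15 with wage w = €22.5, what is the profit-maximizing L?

L* = 16

MP_L = (1/2)·12·L^(-1/2) = 6·L^(-1/2).
Profit maximization for a price taker requires P·MP_L = w: 15·6·L^(-1/2) = 22.5.
So L^(-1/2) = 0.25, which gives L = 16.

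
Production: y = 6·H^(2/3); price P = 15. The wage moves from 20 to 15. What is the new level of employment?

H* = 64

From P·MP_H = w with MP_H = 4·H^(-1/3), the labor demand is H(w) = (60/w)^(3).
At w = 20: H = 27. At w = 15: H = 64.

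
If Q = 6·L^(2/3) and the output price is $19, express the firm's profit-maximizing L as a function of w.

MP_L = (2/3)·6·L^(-1/3) = 4·L^(-1/3).
Setting P·MP_L = w: 76·L^(-1/3) = w.
Solving for L: L^(-1/3) = w/76, so L = (76/w)^(3).

L(w) = 438976/w³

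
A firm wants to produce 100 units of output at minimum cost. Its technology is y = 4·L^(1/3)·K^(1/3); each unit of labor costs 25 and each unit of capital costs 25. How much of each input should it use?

Cost minimization requires the marginal rate of technical substitution to equal the input-price ratio: MP_L/MP_K = w/r.
Here MP_L/MP_K = (1/3)·(K/L)/(1/3) = (K/L). Setting this equal to 25/25 = 1 gives K = L.
Substituting into y = 100: 4·L^(1/3)·(L)^(1/3) = 100.
Solving, L = 125 and K = 125.

L* = 125, K* = 125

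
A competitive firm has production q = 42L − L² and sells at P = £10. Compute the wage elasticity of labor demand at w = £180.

From P·MP_L = w with MP_L = 42 − 2L, labor demand is L(w) = (42 − w/10)/2.
dL/dw = −1/(20) = -0.05.
At w = 180, L = 12, so ε = (dL/dw)·(w/L) = (-0.05)·(180/12) = -0.75.

ε = -0.75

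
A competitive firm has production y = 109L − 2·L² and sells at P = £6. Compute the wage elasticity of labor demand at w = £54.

ε = -0.09

From P·MP_L = w with MP_L = 109 − 4L, labor demand is L(w) = (109 − w/6)/4.
dL/dw = −1/(24) = -1/24.
At w = 54, L = 25, so ε = (dL/dw)·(w/L) = (-1/24)·(54/25) = -0.09.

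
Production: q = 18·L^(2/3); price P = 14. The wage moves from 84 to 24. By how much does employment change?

From P·MP_L = w with MP_L = 12·L^(-1/3), the labor demand is L(w) = (168/w)^(3).
At w = 84: L = 8. At w = 24: L = 343.
ΔL = 343 − 8 = 335.

ΔL = 335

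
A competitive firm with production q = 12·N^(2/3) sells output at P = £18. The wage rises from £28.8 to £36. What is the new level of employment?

N* = 64

From P·MP_N = w with MP_N = 8·N^(-1/3), the labor demand is N(w) = (144/w)^(3).
At w = 28.8: N = 125. At w = 36: N = 64.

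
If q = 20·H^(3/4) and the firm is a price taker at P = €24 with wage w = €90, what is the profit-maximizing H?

H* = 256

MP_H = (3/4)·20·H^(-1/4) = 15·H^(-1/4).
Profit maximization for a price taker requires P·MP_H = w: 24·15·H^(-1/4) = 90.
So H^(-1/4) = 0.25, which gives H = 256.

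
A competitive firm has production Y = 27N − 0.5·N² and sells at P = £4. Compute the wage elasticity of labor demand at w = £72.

ε = -2

From P·MP_N = w with MP_N = 27 − N, labor demand is N(w) = 27 − w/4.
dN/dw = −1/(4) = -0.25.
At w = 72, N = 9, so ε = (dN/dw)·(w/N) = (-0.25)·(72/9) = -2.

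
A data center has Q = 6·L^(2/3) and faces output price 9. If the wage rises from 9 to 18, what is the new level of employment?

From P·MP_L = w with MP_L = 4·L^(-1/3), the labor demand is L(w) = (36/w)^(3).
At w = 9: L = 64. At w = 18: L = 8.

L* = 8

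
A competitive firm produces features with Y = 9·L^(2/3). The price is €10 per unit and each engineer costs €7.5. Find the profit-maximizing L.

MP_L = (2/3)·9·L^(-1/3) = 6·L^(-1/3).
Profit maximization for a price taker requires P·MP_L = w: 10·6·L^(-1/3) = 7.5.
So L^(-1/3) = 0.125, which gives L = 512.

L* = 512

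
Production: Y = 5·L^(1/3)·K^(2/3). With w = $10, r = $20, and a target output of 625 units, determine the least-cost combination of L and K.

L* = 125, K* = 125

Cost minimization requires the marginal rate of technical substitution to equal the input-price ratio: MP_L/MP_K = w/r.
Here MP_L/MP_K = (1/3)·(K/L)/(2/3) = 0.5·(K/L). Setting this equal to 10/20 = 0.5 gives K = L.
Substituting into Y = 625: 5·L^(1/3)·(L)^(2/3) = 625.
Solving, L = 125 and K = 125.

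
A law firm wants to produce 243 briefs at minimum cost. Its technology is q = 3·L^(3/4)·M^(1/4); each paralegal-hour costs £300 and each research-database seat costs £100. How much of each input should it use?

Cost minimization requires the marginal rate of technical substitution to equal the input-price ratio: MP_L/MP_M = w/r.
Here MP_L/MP_M = (3/4)·(M/L)/(1/4) = 3·(M/L). Setting this equal to 300/100 = 3 gives M = L.
Substituting into q = 243: 3·L^(3/4)·(L)^(1/4) = 243.
Solving, L = 81 and M = 81.

L* = 81, M* = 81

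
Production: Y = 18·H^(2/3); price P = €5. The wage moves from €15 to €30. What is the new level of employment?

From P·MP_H = w with MP_H = 12·H^(-1/3), the labor demand is H(w) = (60/w)^(3).
At w = 15: H = 64. At w = 30: H = 8.

H* = 8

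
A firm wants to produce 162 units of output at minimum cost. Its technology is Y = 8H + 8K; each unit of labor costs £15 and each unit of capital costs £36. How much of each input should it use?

H* = 20.25, K* = 0

The inputs are perfect substitutes, so the firm uses whichever has the lower cost per unit of output.
Cost per unit of output via H is w/8 = 1.875; via K it is r/8 = 4.5. H is cheaper.
Producing Y = 162 with H alone: H = 20.25, K = 0.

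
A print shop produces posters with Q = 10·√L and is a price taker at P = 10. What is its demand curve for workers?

L(w) = 2500/w²

MP_L = (1/2)·10·L^(-1/2) = 5·L^(-1/2).
Setting P·MP_L = w: 50·L^(-1/2) = w.
Solving for L: L^(-1/2) = w/50, so L = (50/w)^(2).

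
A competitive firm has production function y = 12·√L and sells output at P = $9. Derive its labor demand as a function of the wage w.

L(w) = 2916/w²

MP_L = (1/2)·12·L^(-1/2) = 6·L^(-1/2).
Setting P·MP_L = w: 54·L^(-1/2) = w.
Solving for L: L^(-1/2) = w/54, so L = (54/w)^(2).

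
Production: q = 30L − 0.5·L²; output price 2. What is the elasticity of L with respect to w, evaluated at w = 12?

ε = -0.25

From P·MP_L = w with MP_L = 30 − L, labor demand is L(w) = 30 − w/2.
dL/dw = −1/(2) = -0.5.
At w = 12, L = 24, so ε = (dL/dw)·(w/L) = (-0.5)·(12/24) = -0.25.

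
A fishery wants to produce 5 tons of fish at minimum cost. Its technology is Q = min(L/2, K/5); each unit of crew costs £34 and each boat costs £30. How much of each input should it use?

L* = 10, K* = 25

With a fixed-proportions technology, the cost-minimizing bundle uses no slack in either input: L/2 = K/5 = Q.
So L = 2·5 = 10 and K = 5·5 = 25.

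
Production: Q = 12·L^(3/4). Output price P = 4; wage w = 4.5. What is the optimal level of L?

MP_L = (3/4)·12·L^(-1/4) = 9·L^(-1/4).
Profit maximization for a price taker requires P·MP_L = w: 4·9·L^(-1/4) = 4.5.
So L^(-1/4) = 0.125, which gives L = 4096.

L* = 4096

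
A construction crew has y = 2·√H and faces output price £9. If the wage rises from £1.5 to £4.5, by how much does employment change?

ΔH = -32

From P·MP_H = w with MP_H = H^(-1/2), the labor demand is H(w) = (9/w)^(2).
At w = 1.5: H = 36. At w = 4.5: H = 4.
ΔH = 4 − 36 = -32.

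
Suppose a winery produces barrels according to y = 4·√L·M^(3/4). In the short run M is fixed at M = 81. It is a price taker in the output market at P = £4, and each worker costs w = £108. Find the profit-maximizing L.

L* = 4

With M = 81, MP_L = (1/2)·4·L^(-1/2)·81^(3/4) = 54·L^(-1/2).
Profit maximization for a price taker requires P·MP_L = w: 4·54·L^(-1/2) = 108.
So L^(-1/2) = 0.5, which gives L = 4.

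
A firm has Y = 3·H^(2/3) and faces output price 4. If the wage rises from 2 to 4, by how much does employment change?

ΔH = -56

From P·MP_H = w with MP_H = 2·H^(-1/3), the labor demand is H(w) = (8/w)^(3).
At w = 2: H = 64. At w = 4: H = 8.
ΔH = 8 − 64 = -56.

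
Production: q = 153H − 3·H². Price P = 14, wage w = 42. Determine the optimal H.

The marginal product of H is MP_H = 153 − 6H.
A price-taking firm hires until the value of the marginal product equals the wage: P·MP_H = w, so 14·(153 − 6H) = 42.
Then 153 − 6H = 3, giving H = 25.

H* = 25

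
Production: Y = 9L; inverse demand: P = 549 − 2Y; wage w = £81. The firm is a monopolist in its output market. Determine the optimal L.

Marginal revenue from the inverse demand is MR = 549 − 4Y.
The marginal product is MP_L = 9.
A monopolist hires until marginal revenue product equals the wage: MR·MP_L = w.
(549 − 36L)·9 = 81, so L = 15.

L* = 15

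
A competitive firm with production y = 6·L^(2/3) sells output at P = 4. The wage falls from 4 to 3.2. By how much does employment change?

From P·MP_L = w with MP_L = 4·L^(-1/3), the labor demand is L(w) = (16/w)^(3).
At w = 4: L = 64. At w = 3.2: L = 125.
ΔL = 125 − 64 = 61.

ΔL = 61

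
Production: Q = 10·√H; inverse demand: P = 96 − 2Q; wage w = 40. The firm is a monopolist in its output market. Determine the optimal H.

H* = 4

Marginal revenue from the inverse demand is MR = 96 − 4Q.
The marginal product is MP_H = 5·H^(-1/2).
A monopolist hires until marginal revenue product equals the wage: MR·MP_H = w.
At H, Q = 10·√H. Substituting and solving: (96 − 40·√H)·5·H^(-1/2) = 40 gives H = 4.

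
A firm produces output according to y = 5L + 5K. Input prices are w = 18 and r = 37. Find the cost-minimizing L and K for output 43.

L* = 8.6, K* = 0

The inputs are perfect substitutes, so the firm uses whichever has the lower cost per unit of output.
Cost per unit of output via L is w/5 = 3.6; via K it is r/5 = 7.4. L is cheaper.
Producing y = 43 with L alone: L = 8.6, K = 0.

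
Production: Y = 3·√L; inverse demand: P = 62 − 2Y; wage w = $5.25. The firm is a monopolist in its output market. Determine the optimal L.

Marginal revenue from the inverse demand is MR = 62 − 4Y.
The marginal product is MP_L = 1.5·L^(-1/2).
A monopolist hires until marginal revenue product equals the wage: MR·MP_L = w.
At L, Y = 3·√L. Substituting and solving: (62 − 12·√L)·1.5·L^(-1/2) = 5.25 gives L = 16.

L* = 16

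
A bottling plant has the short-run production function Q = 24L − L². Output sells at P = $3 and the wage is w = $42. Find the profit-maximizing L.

L* = 5

The marginal product of L is MP_L = 24 − 2L.
A price-taking firm hires until the value of the marginal product equals the wage: P·MP_L = w, so 3·(24 − 2L) = 42.
Then 24 − 2L = 14, giving L = 5.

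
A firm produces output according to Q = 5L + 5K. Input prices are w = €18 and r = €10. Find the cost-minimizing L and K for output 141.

L* = 0, K* = 28.2

The inputs are perfect substitutes, so the firm uses whichever has the lower cost per unit of output.
Cost per unit of output via L is w/5 = 3.6; via K it is r/5 = 2. K is cheaper.
Producing Q = 141 with K alone: L = 0, K = 28.2.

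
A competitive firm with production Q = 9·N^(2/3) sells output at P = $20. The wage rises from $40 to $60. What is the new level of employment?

N* = 8

From P·MP_N = w with MP_N = 6·N^(-1/3), the labor demand is N(w) = (120/w)^(3).
At w = 40: N = 27. At w = 60: N = 8.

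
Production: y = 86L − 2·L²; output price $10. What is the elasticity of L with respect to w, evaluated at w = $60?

ε = -0.075

From P·MP_L = w with MP_L = 86 − 4L, labor demand is L(w) = (86 − w/10)/4.
dL/dw = −1/(40) = -0.025.
At w = 60, L = 20, so ε = (dL/dw)·(w/L) = (-0.025)·(60/20) = -0.075.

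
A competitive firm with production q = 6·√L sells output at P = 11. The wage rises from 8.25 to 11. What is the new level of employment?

From P·MP_L = w with MP_L = 3·L^(-1/2), the labor demand is L(w) = (33/w)^(2).
At w = 8.25: L = 16. At w = 11: L = 9.

L* = 9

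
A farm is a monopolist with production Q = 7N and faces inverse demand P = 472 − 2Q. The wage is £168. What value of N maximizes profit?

N* = 16

Marginal revenue from the inverse demand is MR = 472 − 4Q.
The marginal product is MP_N = 7.
A monopolist hires until marginal revenue product equals the wage: MR·MP_N = w.
(472 − 28N)·7 = 168, so N = 16.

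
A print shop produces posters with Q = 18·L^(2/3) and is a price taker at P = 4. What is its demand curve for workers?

MP_L = (2/3)·18·L^(-1/3) = 12·L^(-1/3).
Setting P·MP_L = w: 48·L^(-1/3) = w.
Solving for L: L^(-1/3) = w/48, so L = (48/w)^(3).

L(w) = 110592/w³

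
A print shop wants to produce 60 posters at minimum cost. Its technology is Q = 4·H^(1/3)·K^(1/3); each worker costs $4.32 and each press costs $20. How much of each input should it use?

H* = 125, K* = 27

Cost minimization requires the marginal rate of technical substitution to equal the input-price ratio: MP_H/MP_K = w/r.
Here MP_H/MP_K = (1/3)·(K/H)/(1/3) = (K/H). Setting this equal to 4.32/20 = 0.216 gives K = 0.216H.
Substituting into Q = 60: 4·H^(1/3)·(0.216H)^(1/3) = 60.
Solving, H = 125 and K = 27.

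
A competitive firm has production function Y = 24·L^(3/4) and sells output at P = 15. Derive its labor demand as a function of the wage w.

L(w) = (270/w)^(4)

MP_L = (3/4)·24·L^(-1/4) = 18·L^(-1/4).
Setting P·MP_L = w: 270·L^(-1/4) = w.
Solving for L: L^(-1/4) = w/270, so L = (270/w)^(4).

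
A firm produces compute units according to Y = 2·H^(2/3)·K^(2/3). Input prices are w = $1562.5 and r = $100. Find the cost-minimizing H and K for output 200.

Cost minimization requires the marginal rate of technical substitution to equal the input-price ratio: MP_H/MP_K = w/r.
Here MP_H/MP_K = (2/3)·(K/H)/(2/3) = (K/H). Setting this equal to 1562.5/100 = 15.625 gives K = 15.625H.
Substituting into Y = 200: 2·H^(2/3)·(15.625H)^(2/3) = 200.
Solving, H = 8 and K = 125.

H* = 8, K* = 125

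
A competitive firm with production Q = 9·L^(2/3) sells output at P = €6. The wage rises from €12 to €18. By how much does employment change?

From P·MP_L = w with MP_L = 6·L^(-1/3), the labor demand is L(w) = (36/w)^(3).
At w = 12: L = 27. At w = 18: L = 8.
ΔL = 8 − 27 = -19.

ΔL = -19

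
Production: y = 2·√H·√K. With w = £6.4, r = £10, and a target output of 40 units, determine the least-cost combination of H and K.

Cost minimization requires the marginal rate of technical substitution to equal the input-price ratio: MP_H/MP_K = w/r.
Here MP_H/MP_K = (1/2)·(K/H)/(1/2) = (K/H). Setting this equal to 6.4/10 = 0.64 gives K = 0.64H.
Substituting into y = 40: 2·H^(1/2)·(0.64H)^(1/2) = 40.
Solving, H = 25 and K = 16.

H* = 25, K* = 16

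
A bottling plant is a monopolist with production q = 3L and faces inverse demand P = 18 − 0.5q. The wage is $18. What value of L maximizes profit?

Marginal revenue from the inverse demand is MR = 18 − q.
The marginal product is MP_L = 3.
A monopolist hires until marginal revenue product equals the wage: MR·MP_L = w.
(18 − 3L)·3 = 18, so L = 4.

L* = 4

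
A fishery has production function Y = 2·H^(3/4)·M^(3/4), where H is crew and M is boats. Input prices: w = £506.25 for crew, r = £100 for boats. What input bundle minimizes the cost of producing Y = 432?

Cost minimization requires the marginal rate of technical substitution to equal the input-price ratio: MP_H/MP_M = w/r.
Here MP_H/MP_M = (3/4)·(M/H)/(3/4) = (M/H). Setting this equal to 506.25/100 = 5.0625 gives M = 5.0625H.
Substituting into Y = 432: 2·H^(3/4)·(5.0625H)^(3/4) = 432.
Solving, H = 16 and M = 81.

H* = 16, M* = 81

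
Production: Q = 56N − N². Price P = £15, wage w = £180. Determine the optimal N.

N* = 22

The marginal product of N is MP_N = 56 − 2N.
A price-taking firm hires until the value of the marginal product equals the wage: P·MP_N = w, so 15·(56 − 2N) = 180.
Then 56 − 2N = 12, giving N = 22.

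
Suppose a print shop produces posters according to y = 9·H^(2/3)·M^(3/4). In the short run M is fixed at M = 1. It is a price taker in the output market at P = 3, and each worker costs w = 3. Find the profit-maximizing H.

With M = 1, MP_H = (2/3)·9·H^(-1/3)·1^(3/4) = 6·H^(-1/3).
Profit maximization for a price taker requires P·MP_H = w: 3·6·H^(-1/3) = 3.
So H^(-1/3) = 1/6, which gives H = 216.

H* = 216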